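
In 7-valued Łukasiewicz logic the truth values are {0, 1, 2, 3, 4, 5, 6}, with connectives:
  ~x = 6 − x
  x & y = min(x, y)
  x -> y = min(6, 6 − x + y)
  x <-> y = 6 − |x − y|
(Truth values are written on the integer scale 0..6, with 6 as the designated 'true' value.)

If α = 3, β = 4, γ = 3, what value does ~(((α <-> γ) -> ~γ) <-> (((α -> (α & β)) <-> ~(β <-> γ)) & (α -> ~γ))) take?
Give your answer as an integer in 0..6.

α <-> γ = 3 <-> 3 = 6
~γ = ~3 = 3
(α <-> γ) -> ~γ = 6 -> 3 = 3
α & β = 3 & 4 = 3
α -> (α & β) = 3 -> 3 = 6
β <-> γ = 4 <-> 3 = 5
~(β <-> γ) = ~5 = 1
(α -> (α & β)) <-> ~(β <-> γ) = 6 <-> 1 = 1
~γ = ~3 = 3
α -> ~γ = 3 -> 3 = 6
((α -> (α & β)) <-> ~(β <-> γ)) & (α -> ~γ) = 1 & 6 = 1
((α <-> γ) -> ~γ) <-> (((α -> (α & β)) <-> ~(β <-> γ)) & (α -> ~γ)) = 3 <-> 1 = 4
~(((α <-> γ) -> ~γ) <-> (((α -> (α & β)) <-> ~(β <-> γ)) & (α -> ~γ))) = ~4 = 2

2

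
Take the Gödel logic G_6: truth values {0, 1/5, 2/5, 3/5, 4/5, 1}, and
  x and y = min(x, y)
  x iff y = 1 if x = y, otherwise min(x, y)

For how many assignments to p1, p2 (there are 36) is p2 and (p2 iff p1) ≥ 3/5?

value 1: 1 assignment (counts)
value 4/5: 3 assignments (counts)
value 3/5: 5 assignments (counts)
value 2/5: 7 assignments
value 1/5: 9 assignments
value 0: 11 assignments
So 9 of the 36 assignments meet the threshold.

9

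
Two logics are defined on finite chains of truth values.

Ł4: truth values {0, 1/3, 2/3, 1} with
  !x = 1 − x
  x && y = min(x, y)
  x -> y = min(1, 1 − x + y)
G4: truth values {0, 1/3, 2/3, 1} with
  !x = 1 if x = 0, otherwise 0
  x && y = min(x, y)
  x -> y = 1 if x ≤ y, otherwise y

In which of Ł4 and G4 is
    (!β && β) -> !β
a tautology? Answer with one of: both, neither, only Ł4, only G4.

both

In Ł4: every assignment gives 1 — tautology.
In G4: every assignment gives 1 — tautology.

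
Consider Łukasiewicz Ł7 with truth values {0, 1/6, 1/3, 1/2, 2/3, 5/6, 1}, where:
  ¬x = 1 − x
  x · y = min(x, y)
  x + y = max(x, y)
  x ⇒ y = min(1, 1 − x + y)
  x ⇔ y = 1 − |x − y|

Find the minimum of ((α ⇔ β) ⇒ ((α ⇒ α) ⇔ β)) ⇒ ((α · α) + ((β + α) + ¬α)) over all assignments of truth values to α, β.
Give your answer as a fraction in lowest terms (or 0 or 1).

2/3

Take α = 1/3, β = 2/3:
α ⇔ β = 1/3 ⇔ 2/3 = 2/3
α ⇒ α = 1/3 ⇒ 1/3 = 1
(α ⇒ α) ⇔ β = 1 ⇔ 2/3 = 2/3
(α ⇔ β) ⇒ ((α ⇒ α) ⇔ β) = 2/3 ⇒ 2/3 = 1
α · α = 1/3 · 1/3 = 1/3
β + α = 2/3 + 1/3 = 2/3
¬α = ¬1/3 = 2/3
(β + α) + ¬α = 2/3 + 2/3 = 2/3
(α · α) + ((β + α) + ¬α) = 1/3 + 2/3 = 2/3
((α ⇔ β) ⇒ ((α ⇒ α) ⇔ β)) ⇒ ((α · α) + ((β + α) + ¬α)) = 1 ⇒ 2/3 = 2/3
No assignment yields a value below 2/3, so this is the minimum.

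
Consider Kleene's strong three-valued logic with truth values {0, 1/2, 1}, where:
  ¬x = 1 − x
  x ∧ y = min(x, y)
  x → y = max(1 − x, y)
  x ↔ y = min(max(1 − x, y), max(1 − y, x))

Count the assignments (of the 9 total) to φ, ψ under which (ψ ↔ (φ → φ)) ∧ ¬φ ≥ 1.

φ = 0, ψ = 0 ↦ 0  <
φ = 0, ψ = 1/2 ↦ 1/2  <
φ = 0, ψ = 1 ↦ 1  ≥
φ = 1/2, ψ = 0 ↦ 1/2  <
φ = 1/2, ψ = 1/2 ↦ 1/2  <
φ = 1/2, ψ = 1 ↦ 1/2  <
φ = 1, ψ = 0 ↦ 0  <
φ = 1, ψ = 1/2 ↦ 0  <
φ = 1, ψ = 1 ↦ 0  <
So 1 of the 9 assignments meets the threshold.

1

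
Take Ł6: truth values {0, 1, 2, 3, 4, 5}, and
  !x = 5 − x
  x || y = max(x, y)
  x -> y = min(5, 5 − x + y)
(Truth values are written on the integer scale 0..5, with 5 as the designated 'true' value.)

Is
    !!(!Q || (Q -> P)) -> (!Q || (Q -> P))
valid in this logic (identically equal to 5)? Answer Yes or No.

Yes

At P = 2, Q = 5, for instance:
!Q = !5 = 0
Q -> P = 5 -> 2 = 2
!Q || (Q -> P) = 0 || 2 = 2
!(!Q || (Q -> P)) = !2 = 3
!!(!Q || (Q -> P)) = !3 = 2
!!(!Q || (Q -> P)) -> (!Q || (Q -> P)) = 2 -> 2 = 5
and checking the remaining 35 assignments likewise gives ≥ 5 in every case.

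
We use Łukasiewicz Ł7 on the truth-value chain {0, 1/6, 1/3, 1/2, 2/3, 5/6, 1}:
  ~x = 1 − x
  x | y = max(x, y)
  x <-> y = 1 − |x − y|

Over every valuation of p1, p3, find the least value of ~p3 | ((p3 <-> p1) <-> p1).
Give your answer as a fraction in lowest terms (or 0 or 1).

Take p1 = 0, p3 = 1/2:
~p3 = ~1/2 = 1/2
p3 <-> p1 = 1/2 <-> 0 = 1/2
(p3 <-> p1) <-> p1 = 1/2 <-> 0 = 1/2
~p3 | ((p3 <-> p1) <-> p1) = 1/2 | 1/2 = 1/2
No assignment yields a value below 1/2, so this is the minimum.

1/2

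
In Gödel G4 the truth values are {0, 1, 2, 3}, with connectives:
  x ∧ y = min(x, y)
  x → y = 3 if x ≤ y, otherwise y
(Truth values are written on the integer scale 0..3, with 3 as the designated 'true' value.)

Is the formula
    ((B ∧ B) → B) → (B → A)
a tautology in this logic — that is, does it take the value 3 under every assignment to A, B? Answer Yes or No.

No

Counterexample: take A = 0, B = 1.
B ∧ B = 1 ∧ 1 = 1
(B ∧ B) → B = 1 → 1 = 3
B → A = 1 → 0 = 0
((B ∧ B) → B) → (B → A) = 3 → 0 = 0
This gives 0 ≠ 3.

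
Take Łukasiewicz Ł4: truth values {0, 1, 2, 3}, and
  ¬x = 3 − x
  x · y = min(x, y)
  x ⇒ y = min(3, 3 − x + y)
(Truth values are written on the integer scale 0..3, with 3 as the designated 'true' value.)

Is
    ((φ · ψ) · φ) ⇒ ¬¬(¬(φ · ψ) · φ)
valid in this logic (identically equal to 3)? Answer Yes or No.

Counterexample: take φ = 2, ψ = 2.
φ · ψ = 2 · 2 = 2
(φ · ψ) · φ = 2 · 2 = 2
φ · ψ = 2 · 2 = 2
¬(φ · ψ) = ¬2 = 1
¬(φ · ψ) · φ = 1 · 2 = 1
¬(¬(φ · ψ) · φ) = ¬1 = 2
¬¬(¬(φ · ψ) · φ) = ¬2 = 1
((φ · ψ) · φ) ⇒ ¬¬(¬(φ · ψ) · φ) = 2 ⇒ 1 = 2
This gives 2 ≠ 3.

No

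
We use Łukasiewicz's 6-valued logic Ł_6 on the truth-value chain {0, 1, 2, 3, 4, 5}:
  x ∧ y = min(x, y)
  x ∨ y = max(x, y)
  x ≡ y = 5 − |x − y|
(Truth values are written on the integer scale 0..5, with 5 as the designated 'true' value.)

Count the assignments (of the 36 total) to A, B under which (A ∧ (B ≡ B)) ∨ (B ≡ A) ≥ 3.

30

value 5: 11 assignments (counts)
value 4: 12 assignments (counts)
value 3: 7 assignments (counts)
value 2: 3 assignments
value 1: 2 assignments
value 0: 1 assignment
So 30 of the 36 assignments meet the threshold.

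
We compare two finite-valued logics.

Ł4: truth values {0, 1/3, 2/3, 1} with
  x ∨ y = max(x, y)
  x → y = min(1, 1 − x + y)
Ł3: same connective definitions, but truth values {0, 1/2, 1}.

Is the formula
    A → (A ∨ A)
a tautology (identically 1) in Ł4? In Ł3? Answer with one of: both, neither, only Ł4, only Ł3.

both

In Ł4: every assignment gives 1 — tautology.
In Ł3: every assignment gives 1 — tautology.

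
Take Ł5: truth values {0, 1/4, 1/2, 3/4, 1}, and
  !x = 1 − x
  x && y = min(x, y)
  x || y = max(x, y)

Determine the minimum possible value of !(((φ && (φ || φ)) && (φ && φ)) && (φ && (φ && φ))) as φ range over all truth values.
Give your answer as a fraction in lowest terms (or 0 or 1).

0

Take φ = 1:
φ || φ = 1 || 1 = 1
φ && (φ || φ) = 1 && 1 = 1
φ && φ = 1 && 1 = 1
(φ && (φ || φ)) && (φ && φ) = 1 && 1 = 1
φ && φ = 1 && 1 = 1
φ && (φ && φ) = 1 && 1 = 1
((φ && (φ || φ)) && (φ && φ)) && (φ && (φ && φ)) = 1 && 1 = 1
!(((φ && (φ || φ)) && (φ && φ)) && (φ && (φ && φ))) = !1 = 0
No assignment yields a value below 0, so this is the minimum.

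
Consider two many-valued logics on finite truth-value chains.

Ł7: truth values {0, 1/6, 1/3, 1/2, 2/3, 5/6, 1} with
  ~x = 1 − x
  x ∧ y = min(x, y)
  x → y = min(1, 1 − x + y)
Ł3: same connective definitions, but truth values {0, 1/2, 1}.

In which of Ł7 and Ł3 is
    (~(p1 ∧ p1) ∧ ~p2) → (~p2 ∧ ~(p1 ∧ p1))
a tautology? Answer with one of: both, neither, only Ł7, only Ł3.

both

In Ł7: every assignment gives 1 — tautology.
In Ł3: every assignment gives 1 — tautology.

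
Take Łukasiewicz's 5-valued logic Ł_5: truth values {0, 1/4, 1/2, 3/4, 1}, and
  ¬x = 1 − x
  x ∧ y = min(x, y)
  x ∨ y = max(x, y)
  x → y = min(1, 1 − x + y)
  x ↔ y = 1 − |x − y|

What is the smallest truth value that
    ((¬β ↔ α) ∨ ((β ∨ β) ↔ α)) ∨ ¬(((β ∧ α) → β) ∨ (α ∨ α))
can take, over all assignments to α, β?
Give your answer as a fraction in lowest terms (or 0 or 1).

Take α = 0, β = 1/2:
¬β = ¬1/2 = 1/2
¬β ↔ α = 1/2 ↔ 0 = 1/2
β ∨ β = 1/2 ∨ 1/2 = 1/2
(β ∨ β) ↔ α = 1/2 ↔ 0 = 1/2
(¬β ↔ α) ∨ ((β ∨ β) ↔ α) = 1/2 ∨ 1/2 = 1/2
β ∧ α = 1/2 ∧ 0 = 0
(β ∧ α) → β = 0 → 1/2 = 1
α ∨ α = 0 ∨ 0 = 0
((β ∧ α) → β) ∨ (α ∨ α) = 1 ∨ 0 = 1
¬(((β ∧ α) → β) ∨ (α ∨ α)) = ¬1 = 0
((¬β ↔ α) ∨ ((β ∨ β) ↔ α)) ∨ ¬(((β ∧ α) → β) ∨ (α ∨ α)) = 1/2 ∨ 0 = 1/2
No assignment yields a value below 1/2, so this is the minimum.

1/2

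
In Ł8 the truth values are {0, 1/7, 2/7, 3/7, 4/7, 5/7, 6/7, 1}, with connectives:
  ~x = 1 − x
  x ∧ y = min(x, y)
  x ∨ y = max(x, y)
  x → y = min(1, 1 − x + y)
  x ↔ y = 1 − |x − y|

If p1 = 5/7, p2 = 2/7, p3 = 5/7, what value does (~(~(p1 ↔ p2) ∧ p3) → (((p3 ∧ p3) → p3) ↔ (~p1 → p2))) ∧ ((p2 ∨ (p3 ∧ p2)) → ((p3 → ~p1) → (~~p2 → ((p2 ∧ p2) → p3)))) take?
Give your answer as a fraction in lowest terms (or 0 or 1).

1

p1 ↔ p2 = 5/7 ↔ 2/7 = 4/7
~(p1 ↔ p2) = ~4/7 = 3/7
~(p1 ↔ p2) ∧ p3 = 3/7 ∧ 5/7 = 3/7
~(~(p1 ↔ p2) ∧ p3) = ~3/7 = 4/7
p3 ∧ p3 = 5/7 ∧ 5/7 = 5/7
(p3 ∧ p3) → p3 = 5/7 → 5/7 = 1
~p1 = ~5/7 = 2/7
~p1 → p2 = 2/7 → 2/7 = 1
((p3 ∧ p3) → p3) ↔ (~p1 → p2) = 1 ↔ 1 = 1
~(~(p1 ↔ p2) ∧ p3) → (((p3 ∧ p3) → p3) ↔ (~p1 → p2)) = 4/7 → 1 = 1
p3 ∧ p2 = 5/7 ∧ 2/7 = 2/7
p2 ∨ (p3 ∧ p2) = 2/7 ∨ 2/7 = 2/7
~p1 = ~5/7 = 2/7
p3 → ~p1 = 5/7 → 2/7 = 4/7
~p2 = ~2/7 = 5/7
~~p2 = ~5/7 = 2/7
p2 ∧ p2 = 2/7 ∧ 2/7 = 2/7
(p2 ∧ p2) → p3 = 2/7 → 5/7 = 1
~~p2 → ((p2 ∧ p2) → p3) = 2/7 → 1 = 1
(p3 → ~p1) → (~~p2 → ((p2 ∧ p2) → p3)) = 4/7 → 1 = 1
(p2 ∨ (p3 ∧ p2)) → ((p3 → ~p1) → (~~p2 → ((p2 ∧ p2) → p3))) = 2/7 → 1 = 1
(~(~(p1 ↔ p2) ∧ p3) → (((p3 ∧ p3) → p3) ↔ (~p1 → p2))) ∧ ((p2 ∨ (p3 ∧ p2)) → ((p3 → ~p1) → (~~p2 → ((p2 ∧ p2) → p3)))) = 1 ∧ 1 = 1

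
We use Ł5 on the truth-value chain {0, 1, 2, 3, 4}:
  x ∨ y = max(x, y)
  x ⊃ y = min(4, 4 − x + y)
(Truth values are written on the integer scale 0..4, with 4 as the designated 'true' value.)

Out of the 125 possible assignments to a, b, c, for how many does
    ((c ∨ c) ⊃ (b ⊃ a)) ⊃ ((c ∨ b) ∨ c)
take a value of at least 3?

80

value 4: 49 assignments (counts)
value 3: 31 assignments (counts)
value 2: 25 assignments
value 1: 15 assignments
value 0: 5 assignments
So 80 of the 125 assignments meet the threshold.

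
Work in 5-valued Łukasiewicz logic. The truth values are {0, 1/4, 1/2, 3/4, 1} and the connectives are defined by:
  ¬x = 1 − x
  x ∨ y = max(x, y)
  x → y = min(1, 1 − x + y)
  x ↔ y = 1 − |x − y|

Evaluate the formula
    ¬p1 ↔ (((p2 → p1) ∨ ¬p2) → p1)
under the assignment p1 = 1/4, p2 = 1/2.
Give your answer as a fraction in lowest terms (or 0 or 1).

3/4

¬p1 = ¬1/4 = 3/4
p2 → p1 = 1/2 → 1/4 = 3/4
¬p2 = ¬1/2 = 1/2
(p2 → p1) ∨ ¬p2 = 3/4 ∨ 1/2 = 3/4
((p2 → p1) ∨ ¬p2) → p1 = 3/4 → 1/4 = 1/2
¬p1 ↔ (((p2 → p1) ∨ ¬p2) → p1) = 3/4 ↔ 1/2 = 3/4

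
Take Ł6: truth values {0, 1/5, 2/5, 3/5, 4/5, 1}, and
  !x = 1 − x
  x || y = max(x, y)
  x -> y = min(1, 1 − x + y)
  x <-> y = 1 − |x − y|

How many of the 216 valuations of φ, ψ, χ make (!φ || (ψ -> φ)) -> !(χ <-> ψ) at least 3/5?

89

value 1: 22 assignments (counts)
value 4/5: 27 assignments (counts)
value 3/5: 40 assignments (counts)
value 2/5: 50 assignments
value 1/5: 51 assignments
value 0: 26 assignments
So 89 of the 216 assignments meet the threshold.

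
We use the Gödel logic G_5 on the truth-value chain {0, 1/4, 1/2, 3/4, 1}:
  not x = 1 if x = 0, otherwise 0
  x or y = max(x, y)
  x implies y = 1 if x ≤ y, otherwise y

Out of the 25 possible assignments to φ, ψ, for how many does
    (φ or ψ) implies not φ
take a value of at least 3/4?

5

value 1: 5 assignments (counts)
value 0: 20 assignments
So 5 of the 25 assignments meet the threshold.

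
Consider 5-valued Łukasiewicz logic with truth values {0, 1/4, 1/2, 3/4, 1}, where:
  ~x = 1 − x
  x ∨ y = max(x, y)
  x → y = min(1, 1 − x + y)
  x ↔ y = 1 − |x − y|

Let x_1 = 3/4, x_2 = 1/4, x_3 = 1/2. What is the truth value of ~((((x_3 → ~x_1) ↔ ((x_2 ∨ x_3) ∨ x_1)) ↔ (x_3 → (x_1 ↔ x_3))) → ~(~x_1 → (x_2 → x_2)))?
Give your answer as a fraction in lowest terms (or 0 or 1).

1

~x_1 = ~3/4 = 1/4
x_3 → ~x_1 = 1/2 → 1/4 = 3/4
x_2 ∨ x_3 = 1/4 ∨ 1/2 = 1/2
(x_2 ∨ x_3) ∨ x_1 = 1/2 ∨ 3/4 = 3/4
(x_3 → ~x_1) ↔ ((x_2 ∨ x_3) ∨ x_1) = 3/4 ↔ 3/4 = 1
x_1 ↔ x_3 = 3/4 ↔ 1/2 = 3/4
x_3 → (x_1 ↔ x_3) = 1/2 → 3/4 = 1
((x_3 → ~x_1) ↔ ((x_2 ∨ x_3) ∨ x_1)) ↔ (x_3 → (x_1 ↔ x_3)) = 1 ↔ 1 = 1
~x_1 = ~3/4 = 1/4
x_2 → x_2 = 1/4 → 1/4 = 1
~x_1 → (x_2 → x_2) = 1/4 → 1 = 1
~(~x_1 → (x_2 → x_2)) = ~1 = 0
(((x_3 → ~x_1) ↔ ((x_2 ∨ x_3) ∨ x_1)) ↔ (x_3 → (x_1 ↔ x_3))) → ~(~x_1 → (x_2 → x_2)) = 1 → 0 = 0
~((((x_3 → ~x_1) ↔ ((x_2 ∨ x_3) ∨ x_1)) ↔ (x_3 → (x_1 ↔ x_3))) → ~(~x_1 → (x_2 → x_2))) = ~0 = 1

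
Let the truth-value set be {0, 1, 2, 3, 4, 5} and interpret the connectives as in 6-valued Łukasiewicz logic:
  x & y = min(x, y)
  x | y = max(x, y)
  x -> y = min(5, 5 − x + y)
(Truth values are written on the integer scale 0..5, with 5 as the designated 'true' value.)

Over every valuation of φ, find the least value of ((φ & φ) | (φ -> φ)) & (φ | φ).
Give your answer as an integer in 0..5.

0

Take φ = 0:
φ & φ = 0 & 0 = 0
φ -> φ = 0 -> 0 = 5
(φ & φ) | (φ -> φ) = 0 | 5 = 5
φ | φ = 0 | 0 = 0
((φ & φ) | (φ -> φ)) & (φ | φ) = 5 & 0 = 0
No assignment yields a value below 0, so this is the minimum.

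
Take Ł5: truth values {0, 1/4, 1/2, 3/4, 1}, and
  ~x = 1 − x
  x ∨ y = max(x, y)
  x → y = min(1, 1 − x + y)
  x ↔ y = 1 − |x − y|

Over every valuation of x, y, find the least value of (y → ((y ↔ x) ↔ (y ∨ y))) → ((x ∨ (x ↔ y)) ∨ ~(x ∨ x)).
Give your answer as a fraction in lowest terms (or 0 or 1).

Take x = 1/2, y = 0:
y ↔ x = 0 ↔ 1/2 = 1/2
y ∨ y = 0 ∨ 0 = 0
(y ↔ x) ↔ (y ∨ y) = 1/2 ↔ 0 = 1/2
y → ((y ↔ x) ↔ (y ∨ y)) = 0 → 1/2 = 1
x ↔ y = 1/2 ↔ 0 = 1/2
x ∨ (x ↔ y) = 1/2 ∨ 1/2 = 1/2
x ∨ x = 1/2 ∨ 1/2 = 1/2
~(x ∨ x) = ~1/2 = 1/2
(x ∨ (x ↔ y)) ∨ ~(x ∨ x) = 1/2 ∨ 1/2 = 1/2
(y → ((y ↔ x) ↔ (y ∨ y))) → ((x ∨ (x ↔ y)) ∨ ~(x ∨ x)) = 1 → 1/2 = 1/2
No assignment yields a value below 1/2, so this is the minimum.

1/2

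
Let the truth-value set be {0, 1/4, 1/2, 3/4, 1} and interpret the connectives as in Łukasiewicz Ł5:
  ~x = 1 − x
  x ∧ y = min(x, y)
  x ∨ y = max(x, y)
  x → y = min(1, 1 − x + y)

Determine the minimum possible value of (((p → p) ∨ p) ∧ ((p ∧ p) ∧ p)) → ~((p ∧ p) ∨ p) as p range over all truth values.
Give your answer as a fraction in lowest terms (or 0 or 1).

Take p = 1:
p → p = 1 → 1 = 1
(p → p) ∨ p = 1 ∨ 1 = 1
p ∧ p = 1 ∧ 1 = 1
(p ∧ p) ∧ p = 1 ∧ 1 = 1
((p → p) ∨ p) ∧ ((p ∧ p) ∧ p) = 1 ∧ 1 = 1
p ∧ p = 1 ∧ 1 = 1
(p ∧ p) ∨ p = 1 ∨ 1 = 1
~((p ∧ p) ∨ p) = ~1 = 0
(((p → p) ∨ p) ∧ ((p ∧ p) ∧ p)) → ~((p ∧ p) ∨ p) = 1 → 0 = 0
No assignment yields a value below 0, so this is the minimum.

0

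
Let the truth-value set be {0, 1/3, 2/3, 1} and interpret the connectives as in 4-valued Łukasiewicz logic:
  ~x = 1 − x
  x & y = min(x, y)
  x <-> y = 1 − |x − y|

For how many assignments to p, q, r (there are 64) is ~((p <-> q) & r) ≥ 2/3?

44

value 1: 22 assignments (counts)
value 2/3: 22 assignments (counts)
value 1/3: 16 assignments
value 0: 4 assignments
So 44 of the 64 assignments meet the threshold.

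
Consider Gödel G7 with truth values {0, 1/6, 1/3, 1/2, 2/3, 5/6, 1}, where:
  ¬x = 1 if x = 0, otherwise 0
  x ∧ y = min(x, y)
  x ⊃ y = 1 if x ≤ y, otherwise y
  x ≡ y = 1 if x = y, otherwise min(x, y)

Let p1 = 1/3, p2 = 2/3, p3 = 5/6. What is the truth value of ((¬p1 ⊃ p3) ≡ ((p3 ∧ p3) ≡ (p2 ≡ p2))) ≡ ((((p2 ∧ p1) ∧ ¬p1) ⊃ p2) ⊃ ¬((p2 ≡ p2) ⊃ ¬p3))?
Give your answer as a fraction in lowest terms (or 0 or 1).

5/6

¬p1 = ¬1/3 = 0
¬p1 ⊃ p3 = 0 ⊃ 5/6 = 1
p3 ∧ p3 = 5/6 ∧ 5/6 = 5/6
p2 ≡ p2 = 2/3 ≡ 2/3 = 1
(p3 ∧ p3) ≡ (p2 ≡ p2) = 5/6 ≡ 1 = 5/6
(¬p1 ⊃ p3) ≡ ((p3 ∧ p3) ≡ (p2 ≡ p2)) = 1 ≡ 5/6 = 5/6
p2 ∧ p1 = 2/3 ∧ 1/3 = 1/3
¬p1 = ¬1/3 = 0
(p2 ∧ p1) ∧ ¬p1 = 1/3 ∧ 0 = 0
((p2 ∧ p1) ∧ ¬p1) ⊃ p2 = 0 ⊃ 2/3 = 1
p2 ≡ p2 = 2/3 ≡ 2/3 = 1
¬p3 = ¬5/6 = 0
(p2 ≡ p2) ⊃ ¬p3 = 1 ⊃ 0 = 0
¬((p2 ≡ p2) ⊃ ¬p3) = ¬0 = 1
(((p2 ∧ p1) ∧ ¬p1) ⊃ p2) ⊃ ¬((p2 ≡ p2) ⊃ ¬p3) = 1 ⊃ 1 = 1
((¬p1 ⊃ p3) ≡ ((p3 ∧ p3) ≡ (p2 ≡ p2))) ≡ ((((p2 ∧ p1) ∧ ¬p1) ⊃ p2) ⊃ ¬((p2 ≡ p2) ⊃ ¬p3)) = 5/6 ≡ 1 = 5/6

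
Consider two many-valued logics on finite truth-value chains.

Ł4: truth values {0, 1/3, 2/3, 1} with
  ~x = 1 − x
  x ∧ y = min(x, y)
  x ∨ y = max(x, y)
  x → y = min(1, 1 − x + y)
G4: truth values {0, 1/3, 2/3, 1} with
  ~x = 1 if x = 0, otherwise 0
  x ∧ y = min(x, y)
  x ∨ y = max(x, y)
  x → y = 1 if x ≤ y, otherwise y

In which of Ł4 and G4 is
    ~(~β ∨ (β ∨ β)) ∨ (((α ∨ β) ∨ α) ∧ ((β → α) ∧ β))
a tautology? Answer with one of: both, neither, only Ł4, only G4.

neither

In Ł4: at α = 0, β = 0 the value is 0 — not a tautology.
In G4: at α = 0, β = 0 the value is 0 — not a tautology.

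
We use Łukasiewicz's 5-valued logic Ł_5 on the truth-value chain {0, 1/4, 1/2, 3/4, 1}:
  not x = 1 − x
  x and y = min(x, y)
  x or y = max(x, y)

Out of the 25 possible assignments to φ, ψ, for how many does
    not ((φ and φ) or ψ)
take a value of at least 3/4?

value 1: 1 assignment (counts)
value 3/4: 3 assignments (counts)
value 1/2: 5 assignments
value 1/4: 7 assignments
value 0: 9 assignments
So 4 of the 25 assignments meet the threshold.

4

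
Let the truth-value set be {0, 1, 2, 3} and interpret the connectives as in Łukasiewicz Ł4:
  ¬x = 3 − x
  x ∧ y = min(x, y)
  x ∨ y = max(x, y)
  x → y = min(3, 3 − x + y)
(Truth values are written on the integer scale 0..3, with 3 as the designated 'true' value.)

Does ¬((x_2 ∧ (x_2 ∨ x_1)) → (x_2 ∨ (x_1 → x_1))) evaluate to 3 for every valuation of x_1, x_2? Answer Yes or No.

No

Counterexample: take x_1 = 0, x_2 = 0.
x_2 ∨ x_1 = 0 ∨ 0 = 0
x_2 ∧ (x_2 ∨ x_1) = 0 ∧ 0 = 0
x_1 → x_1 = 0 → 0 = 3
x_2 ∨ (x_1 → x_1) = 0 ∨ 3 = 3
(x_2 ∧ (x_2 ∨ x_1)) → (x_2 ∨ (x_1 → x_1)) = 0 → 3 = 3
¬((x_2 ∧ (x_2 ∨ x_1)) → (x_2 ∨ (x_1 → x_1))) = ¬3 = 0
This gives 0 ≠ 3.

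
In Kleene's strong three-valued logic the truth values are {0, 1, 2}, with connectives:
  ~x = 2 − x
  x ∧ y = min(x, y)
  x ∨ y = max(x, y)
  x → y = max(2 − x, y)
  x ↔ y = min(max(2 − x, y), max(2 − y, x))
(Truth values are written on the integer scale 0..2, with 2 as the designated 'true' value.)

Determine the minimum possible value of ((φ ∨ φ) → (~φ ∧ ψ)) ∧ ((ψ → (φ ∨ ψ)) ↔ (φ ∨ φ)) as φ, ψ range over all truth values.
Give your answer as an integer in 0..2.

Take φ = 0, ψ = 0:
φ ∨ φ = 0 ∨ 0 = 0
~φ = ~0 = 2
~φ ∧ ψ = 2 ∧ 0 = 0
(φ ∨ φ) → (~φ ∧ ψ) = 0 → 0 = 2
φ ∨ ψ = 0 ∨ 0 = 0
ψ → (φ ∨ ψ) = 0 → 0 = 2
φ ∨ φ = 0 ∨ 0 = 0
(ψ → (φ ∨ ψ)) ↔ (φ ∨ φ) = 2 ↔ 0 = 0
((φ ∨ φ) → (~φ ∧ ψ)) ∧ ((ψ → (φ ∨ ψ)) ↔ (φ ∨ φ)) = 2 ∧ 0 = 0
No assignment yields a value below 0, so this is the minimum.

0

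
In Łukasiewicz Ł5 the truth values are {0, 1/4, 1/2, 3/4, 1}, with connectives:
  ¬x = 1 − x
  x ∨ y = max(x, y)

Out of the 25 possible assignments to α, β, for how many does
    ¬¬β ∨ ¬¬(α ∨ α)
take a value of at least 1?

value 1: 9 assignments (counts)
value 3/4: 7 assignments
value 1/2: 5 assignments
value 1/4: 3 assignments
value 0: 1 assignment
So 9 of the 25 assignments meet the threshold.

9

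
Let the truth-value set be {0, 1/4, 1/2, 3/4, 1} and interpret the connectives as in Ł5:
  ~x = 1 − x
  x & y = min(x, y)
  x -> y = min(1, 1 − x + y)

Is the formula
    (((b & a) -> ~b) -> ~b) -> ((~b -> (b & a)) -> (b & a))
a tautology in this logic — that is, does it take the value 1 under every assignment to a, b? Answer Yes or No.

Yes

At a = 0, b = 1/2, for instance:
b & a = 1/2 & 0 = 0
~b = ~1/2 = 1/2
(b & a) -> ~b = 0 -> 1/2 = 1
((b & a) -> ~b) -> ~b = 1 -> 1/2 = 1/2
~b -> (b & a) = 1/2 -> 0 = 1/2
(~b -> (b & a)) -> (b & a) = 1/2 -> 0 = 1/2
(((b & a) -> ~b) -> ~b) -> ((~b -> (b & a)) -> (b & a)) = 1/2 -> 1/2 = 1
and checking the remaining 24 assignments likewise gives ≥ 1 in every case.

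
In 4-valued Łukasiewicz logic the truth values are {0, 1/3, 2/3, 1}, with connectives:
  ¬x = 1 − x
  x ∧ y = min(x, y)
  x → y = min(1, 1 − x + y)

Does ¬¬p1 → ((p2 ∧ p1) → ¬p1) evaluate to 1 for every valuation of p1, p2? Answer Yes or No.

Counterexample: take p1 = 1, p2 = 1/3.
¬p1 = ¬1 = 0
¬¬p1 = ¬0 = 1
p2 ∧ p1 = 1/3 ∧ 1 = 1/3
¬p1 = ¬1 = 0
(p2 ∧ p1) → ¬p1 = 1/3 → 0 = 2/3
¬¬p1 → ((p2 ∧ p1) → ¬p1) = 1 → 2/3 = 2/3
This gives 2/3 ≠ 1.

No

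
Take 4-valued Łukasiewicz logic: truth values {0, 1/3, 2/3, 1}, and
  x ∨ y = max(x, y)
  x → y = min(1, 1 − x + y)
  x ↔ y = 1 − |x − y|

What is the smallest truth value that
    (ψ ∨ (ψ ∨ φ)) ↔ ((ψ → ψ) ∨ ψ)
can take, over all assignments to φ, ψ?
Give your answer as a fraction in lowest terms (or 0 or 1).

0

Take φ = 0, ψ = 0:
ψ ∨ φ = 0 ∨ 0 = 0
ψ ∨ (ψ ∨ φ) = 0 ∨ 0 = 0
ψ → ψ = 0 → 0 = 1
(ψ → ψ) ∨ ψ = 1 ∨ 0 = 1
(ψ ∨ (ψ ∨ φ)) ↔ ((ψ → ψ) ∨ ψ) = 0 ↔ 1 = 0
No assignment yields a value below 0, so this is the minimum.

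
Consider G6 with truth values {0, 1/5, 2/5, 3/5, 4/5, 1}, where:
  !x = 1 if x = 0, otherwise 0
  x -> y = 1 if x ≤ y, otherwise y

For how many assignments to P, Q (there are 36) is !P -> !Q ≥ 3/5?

value 1: 31 assignments (counts)
value 0: 5 assignments
So 31 of the 36 assignments meet the threshold.

31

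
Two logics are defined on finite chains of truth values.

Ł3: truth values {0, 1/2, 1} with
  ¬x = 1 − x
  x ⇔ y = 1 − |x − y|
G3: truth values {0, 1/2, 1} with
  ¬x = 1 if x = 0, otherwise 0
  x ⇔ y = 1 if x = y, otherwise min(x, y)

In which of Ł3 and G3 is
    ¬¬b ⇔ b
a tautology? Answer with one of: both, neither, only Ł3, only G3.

In Ł3: every assignment gives 1 — tautology.
In G3: at b = 1/2 the value is 1/2 — not a tautology.

only Ł3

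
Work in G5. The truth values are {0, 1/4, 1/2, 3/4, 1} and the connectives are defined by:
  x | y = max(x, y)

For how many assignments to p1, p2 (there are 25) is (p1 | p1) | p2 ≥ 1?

9

value 1: 9 assignments (counts)
value 3/4: 7 assignments
value 1/2: 5 assignments
value 1/4: 3 assignments
value 0: 1 assignment
So 9 of the 25 assignments meet the threshold.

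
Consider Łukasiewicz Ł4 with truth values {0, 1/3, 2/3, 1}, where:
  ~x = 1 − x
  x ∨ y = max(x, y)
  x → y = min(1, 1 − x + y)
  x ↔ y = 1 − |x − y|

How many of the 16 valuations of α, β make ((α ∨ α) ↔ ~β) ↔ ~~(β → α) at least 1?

α = 0, β = 0 ↦ 0  <
α = 0, β = 1/3 ↦ 2/3  <
α = 0, β = 2/3 ↦ 2/3  <
α = 0, β = 1 ↦ 0  <
α = 1/3, β = 0 ↦ 1/3  <
α = 1/3, β = 1/3 ↦ 2/3  <
α = 1/3, β = 2/3 ↦ 2/3  <
α = 1/3, β = 1 ↦ 2/3  <
α = 2/3, β = 0 ↦ 2/3  <
α = 2/3, β = 1/3 ↦ 1  ≥
α = 2/3, β = 2/3 ↦ 2/3  <
α = 2/3, β = 1 ↦ 2/3  <
α = 1, β = 0 ↦ 1  ≥
α = 1, β = 1/3 ↦ 2/3  <
α = 1, β = 2/3 ↦ 1/3  <
α = 1, β = 1 ↦ 0  <
So 2 of the 16 assignments meet the threshold.

2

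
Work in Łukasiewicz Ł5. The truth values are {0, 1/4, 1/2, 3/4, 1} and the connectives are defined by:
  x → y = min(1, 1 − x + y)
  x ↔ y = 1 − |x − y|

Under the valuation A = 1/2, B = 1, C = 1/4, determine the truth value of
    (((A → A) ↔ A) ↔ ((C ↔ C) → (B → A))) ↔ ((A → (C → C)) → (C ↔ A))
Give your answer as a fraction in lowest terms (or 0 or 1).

3/4

A → A = 1/2 → 1/2 = 1
(A → A) ↔ A = 1 ↔ 1/2 = 1/2
C ↔ C = 1/4 ↔ 1/4 = 1
B → A = 1 → 1/2 = 1/2
(C ↔ C) → (B → A) = 1 → 1/2 = 1/2
((A → A) ↔ A) ↔ ((C ↔ C) → (B → A)) = 1/2 ↔ 1/2 = 1
C → C = 1/4 → 1/4 = 1
A → (C → C) = 1/2 → 1 = 1
C ↔ A = 1/4 ↔ 1/2 = 3/4
(A → (C → C)) → (C ↔ A) = 1 → 3/4 = 3/4
(((A → A) ↔ A) ↔ ((C ↔ C) → (B → A))) ↔ ((A → (C → C)) → (C ↔ A)) = 1 ↔ 3/4 = 3/4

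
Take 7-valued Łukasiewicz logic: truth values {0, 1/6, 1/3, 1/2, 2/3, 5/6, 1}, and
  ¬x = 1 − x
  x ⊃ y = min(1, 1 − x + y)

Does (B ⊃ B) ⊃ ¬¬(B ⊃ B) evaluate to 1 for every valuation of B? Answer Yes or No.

B = 0 ↦ 1
B = 1/6 ↦ 1
B = 1/3 ↦ 1
B = 1/2 ↦ 1
B = 2/3 ↦ 1
B = 5/6 ↦ 1
B = 1 ↦ 1
Every assignment gives a value ≥ 1.

Yes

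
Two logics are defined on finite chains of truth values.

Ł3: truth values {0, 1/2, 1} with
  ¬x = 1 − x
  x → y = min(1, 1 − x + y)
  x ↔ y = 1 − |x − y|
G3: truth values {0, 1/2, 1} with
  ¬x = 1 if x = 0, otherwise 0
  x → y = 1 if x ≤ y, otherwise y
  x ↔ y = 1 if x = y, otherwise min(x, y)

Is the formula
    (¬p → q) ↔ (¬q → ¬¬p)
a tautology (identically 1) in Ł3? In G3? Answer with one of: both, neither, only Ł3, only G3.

only Ł3

In Ł3: every assignment gives 1 — tautology.
In G3: at p = 0, q = 1/2 the value is 1/2 — not a tautology.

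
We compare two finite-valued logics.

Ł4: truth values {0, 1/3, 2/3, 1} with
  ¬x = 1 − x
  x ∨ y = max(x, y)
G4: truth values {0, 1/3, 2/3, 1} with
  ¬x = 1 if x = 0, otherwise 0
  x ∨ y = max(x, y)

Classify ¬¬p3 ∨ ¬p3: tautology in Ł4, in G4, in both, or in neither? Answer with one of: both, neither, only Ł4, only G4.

only G4

In Ł4: at p3 = 1/3 the value is 2/3 — not a tautology.
In G4: every assignment gives 1 — tautology.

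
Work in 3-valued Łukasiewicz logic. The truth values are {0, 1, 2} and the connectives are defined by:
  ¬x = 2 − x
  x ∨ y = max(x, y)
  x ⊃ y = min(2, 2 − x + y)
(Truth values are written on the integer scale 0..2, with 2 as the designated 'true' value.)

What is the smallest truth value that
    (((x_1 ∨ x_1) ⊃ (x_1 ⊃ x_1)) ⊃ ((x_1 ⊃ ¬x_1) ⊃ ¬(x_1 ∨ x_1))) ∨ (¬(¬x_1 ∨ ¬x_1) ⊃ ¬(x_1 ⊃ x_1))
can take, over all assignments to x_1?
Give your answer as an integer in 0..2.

Take x_1 = 1:
x_1 ∨ x_1 = 1 ∨ 1 = 1
x_1 ⊃ x_1 = 1 ⊃ 1 = 2
(x_1 ∨ x_1) ⊃ (x_1 ⊃ x_1) = 1 ⊃ 2 = 2
¬x_1 = ¬1 = 1
x_1 ⊃ ¬x_1 = 1 ⊃ 1 = 2
x_1 ∨ x_1 = 1 ∨ 1 = 1
¬(x_1 ∨ x_1) = ¬1 = 1
(x_1 ⊃ ¬x_1) ⊃ ¬(x_1 ∨ x_1) = 2 ⊃ 1 = 1
((x_1 ∨ x_1) ⊃ (x_1 ⊃ x_1)) ⊃ ((x_1 ⊃ ¬x_1) ⊃ ¬(x_1 ∨ x_1)) = 2 ⊃ 1 = 1
¬x_1 = ¬1 = 1
¬x_1 = ¬1 = 1
¬x_1 ∨ ¬x_1 = 1 ∨ 1 = 1
¬(¬x_1 ∨ ¬x_1) = ¬1 = 1
x_1 ⊃ x_1 = 1 ⊃ 1 = 2
¬(x_1 ⊃ x_1) = ¬2 = 0
¬(¬x_1 ∨ ¬x_1) ⊃ ¬(x_1 ⊃ x_1) = 1 ⊃ 0 = 1
(((x_1 ∨ x_1) ⊃ (x_1 ⊃ x_1)) ⊃ ((x_1 ⊃ ¬x_1) ⊃ ¬(x_1 ∨ x_1))) ∨ (¬(¬x_1 ∨ ¬x_1) ⊃ ¬(x_1 ⊃ x_1)) = 1 ∨ 1 = 1
No assignment yields a value below 1, so this is the minimum.

1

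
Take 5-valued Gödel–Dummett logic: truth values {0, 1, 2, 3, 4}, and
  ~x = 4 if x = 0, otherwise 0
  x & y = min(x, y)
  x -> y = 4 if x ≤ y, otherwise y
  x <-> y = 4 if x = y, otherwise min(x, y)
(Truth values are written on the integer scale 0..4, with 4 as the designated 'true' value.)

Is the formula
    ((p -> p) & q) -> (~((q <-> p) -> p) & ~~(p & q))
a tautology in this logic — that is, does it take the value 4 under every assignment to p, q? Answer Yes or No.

No

Counterexample: take p = 0, q = 1.
p -> p = 0 -> 0 = 4
(p -> p) & q = 4 & 1 = 1
q <-> p = 1 <-> 0 = 0
(q <-> p) -> p = 0 -> 0 = 4
~((q <-> p) -> p) = ~4 = 0
p & q = 0 & 1 = 0
~(p & q) = ~0 = 4
~~(p & q) = ~4 = 0
~((q <-> p) -> p) & ~~(p & q) = 0 & 0 = 0
((p -> p) & q) -> (~((q <-> p) -> p) & ~~(p & q)) = 1 -> 0 = 0
This gives 0 ≠ 4.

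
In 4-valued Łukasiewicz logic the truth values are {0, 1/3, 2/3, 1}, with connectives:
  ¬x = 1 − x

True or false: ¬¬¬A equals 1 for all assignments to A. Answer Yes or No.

No

Counterexample: take A = 1/3.
¬A = ¬1/3 = 2/3
¬¬A = ¬2/3 = 1/3
¬¬¬A = ¬1/3 = 2/3
This gives 2/3 ≠ 1.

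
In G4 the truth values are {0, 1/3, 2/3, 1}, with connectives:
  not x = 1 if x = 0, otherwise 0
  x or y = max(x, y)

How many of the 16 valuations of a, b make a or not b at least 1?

7

a = 0, b = 0 ↦ 1  ≥
a = 0, b = 1/3 ↦ 0  <
a = 0, b = 2/3 ↦ 0  <
a = 0, b = 1 ↦ 0  <
a = 1/3, b = 0 ↦ 1  ≥
a = 1/3, b = 1/3 ↦ 1/3  <
a = 1/3, b = 2/3 ↦ 1/3  <
a = 1/3, b = 1 ↦ 1/3  <
a = 2/3, b = 0 ↦ 1  ≥
a = 2/3, b = 1/3 ↦ 2/3  <
a = 2/3, b = 2/3 ↦ 2/3  <
a = 2/3, b = 1 ↦ 2/3  <
a = 1, b = 0 ↦ 1  ≥
a = 1, b = 1/3 ↦ 1  ≥
a = 1, b = 2/3 ↦ 1  ≥
a = 1, b = 1 ↦ 1  ≥
So 7 of the 16 assignments meet the threshold.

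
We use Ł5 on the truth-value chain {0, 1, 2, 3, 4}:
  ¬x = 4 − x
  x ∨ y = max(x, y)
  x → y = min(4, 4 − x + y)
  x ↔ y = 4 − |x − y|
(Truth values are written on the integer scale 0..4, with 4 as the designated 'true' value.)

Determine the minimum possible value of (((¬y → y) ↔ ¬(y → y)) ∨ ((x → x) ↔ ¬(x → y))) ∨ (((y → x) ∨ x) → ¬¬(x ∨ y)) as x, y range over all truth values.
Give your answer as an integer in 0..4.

2

Take x = 0, y = 1:
¬y = ¬1 = 3
¬y → y = 3 → 1 = 2
y → y = 1 → 1 = 4
¬(y → y) = ¬4 = 0
(¬y → y) ↔ ¬(y → y) = 2 ↔ 0 = 2
x → x = 0 → 0 = 4
x → y = 0 → 1 = 4
¬(x → y) = ¬4 = 0
(x → x) ↔ ¬(x → y) = 4 ↔ 0 = 0
((¬y → y) ↔ ¬(y → y)) ∨ ((x → x) ↔ ¬(x → y)) = 2 ∨ 0 = 2
y → x = 1 → 0 = 3
(y → x) ∨ x = 3 ∨ 0 = 3
x ∨ y = 0 ∨ 1 = 1
¬(x ∨ y) = ¬1 = 3
¬¬(x ∨ y) = ¬3 = 1
((y → x) ∨ x) → ¬¬(x ∨ y) = 3 → 1 = 2
(((¬y → y) ↔ ¬(y → y)) ∨ ((x → x) ↔ ¬(x → y))) ∨ (((y → x) ∨ x) → ¬¬(x ∨ y)) = 2 ∨ 2 = 2
No assignment yields a value below 2, so this is the minimum.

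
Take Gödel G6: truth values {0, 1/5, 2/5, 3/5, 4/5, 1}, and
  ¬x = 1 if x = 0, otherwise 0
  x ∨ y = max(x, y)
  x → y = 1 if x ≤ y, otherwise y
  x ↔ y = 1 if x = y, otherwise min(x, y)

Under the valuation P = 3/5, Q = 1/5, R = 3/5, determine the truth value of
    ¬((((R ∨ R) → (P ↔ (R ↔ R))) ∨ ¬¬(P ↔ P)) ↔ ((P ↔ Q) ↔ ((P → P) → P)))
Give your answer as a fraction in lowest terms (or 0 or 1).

0

R ∨ R = 3/5 ∨ 3/5 = 3/5
R ↔ R = 3/5 ↔ 3/5 = 1
P ↔ (R ↔ R) = 3/5 ↔ 1 = 3/5
(R ∨ R) → (P ↔ (R ↔ R)) = 3/5 → 3/5 = 1
P ↔ P = 3/5 ↔ 3/5 = 1
¬(P ↔ P) = ¬1 = 0
¬¬(P ↔ P) = ¬0 = 1
((R ∨ R) → (P ↔ (R ↔ R))) ∨ ¬¬(P ↔ P) = 1 ∨ 1 = 1
P ↔ Q = 3/5 ↔ 1/5 = 1/5
P → P = 3/5 → 3/5 = 1
(P → P) → P = 1 → 3/5 = 3/5
(P ↔ Q) ↔ ((P → P) → P) = 1/5 ↔ 3/5 = 1/5
(((R ∨ R) → (P ↔ (R ↔ R))) ∨ ¬¬(P ↔ P)) ↔ ((P ↔ Q) ↔ ((P → P) → P)) = 1 ↔ 1/5 = 1/5
¬((((R ∨ R) → (P ↔ (R ↔ R))) ∨ ¬¬(P ↔ P)) ↔ ((P ↔ Q) ↔ ((P → P) → P))) = ¬1/5 = 0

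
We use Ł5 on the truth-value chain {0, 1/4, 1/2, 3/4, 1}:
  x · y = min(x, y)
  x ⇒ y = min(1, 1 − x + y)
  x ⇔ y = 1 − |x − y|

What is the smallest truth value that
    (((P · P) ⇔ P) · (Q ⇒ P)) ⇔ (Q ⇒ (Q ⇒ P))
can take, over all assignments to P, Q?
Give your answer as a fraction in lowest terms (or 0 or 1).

Take P = 0, Q = 1/2:
P · P = 0 · 0 = 0
(P · P) ⇔ P = 0 ⇔ 0 = 1
Q ⇒ P = 1/2 ⇒ 0 = 1/2
((P · P) ⇔ P) · (Q ⇒ P) = 1 · 1/2 = 1/2
Q ⇒ P = 1/2 ⇒ 0 = 1/2
Q ⇒ (Q ⇒ P) = 1/2 ⇒ 1/2 = 1
(((P · P) ⇔ P) · (Q ⇒ P)) ⇔ (Q ⇒ (Q ⇒ P)) = 1/2 ⇔ 1 = 1/2
No assignment yields a value below 1/2, so this is the minimum.

1/2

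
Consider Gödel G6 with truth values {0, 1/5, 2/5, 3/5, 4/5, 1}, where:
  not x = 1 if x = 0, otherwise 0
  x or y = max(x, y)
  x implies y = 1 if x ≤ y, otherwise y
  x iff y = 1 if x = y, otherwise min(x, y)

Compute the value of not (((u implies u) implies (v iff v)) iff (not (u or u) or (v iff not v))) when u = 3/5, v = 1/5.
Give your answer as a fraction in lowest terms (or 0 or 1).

1

u implies u = 3/5 implies 3/5 = 1
v iff v = 1/5 iff 1/5 = 1
(u implies u) implies (v iff v) = 1 implies 1 = 1
u or u = 3/5 or 3/5 = 3/5
not (u or u) = not 3/5 = 0
not v = not 1/5 = 0
v iff not v = 1/5 iff 0 = 0
not (u or u) or (v iff not v) = 0 or 0 = 0
((u implies u) implies (v iff v)) iff (not (u or u) or (v iff not v)) = 1 iff 0 = 0
not (((u implies u) implies (v iff v)) iff (not (u or u) or (v iff not v))) = not 0 = 1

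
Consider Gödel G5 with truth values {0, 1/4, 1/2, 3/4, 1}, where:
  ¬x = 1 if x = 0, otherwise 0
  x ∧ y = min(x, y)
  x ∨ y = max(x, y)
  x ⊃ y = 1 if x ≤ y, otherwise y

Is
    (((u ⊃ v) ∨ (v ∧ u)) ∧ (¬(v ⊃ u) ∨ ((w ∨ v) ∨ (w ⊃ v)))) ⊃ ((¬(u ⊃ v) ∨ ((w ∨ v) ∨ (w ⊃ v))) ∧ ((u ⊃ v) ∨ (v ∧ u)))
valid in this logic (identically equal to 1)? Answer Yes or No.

No

Counterexample: take u = 0, v = 1/4, w = 1/2.
u ⊃ v = 0 ⊃ 1/4 = 1
v ∧ u = 1/4 ∧ 0 = 0
(u ⊃ v) ∨ (v ∧ u) = 1 ∨ 0 = 1
v ⊃ u = 1/4 ⊃ 0 = 0
¬(v ⊃ u) = ¬0 = 1
w ∨ v = 1/2 ∨ 1/4 = 1/2
w ⊃ v = 1/2 ⊃ 1/4 = 1/4
(w ∨ v) ∨ (w ⊃ v) = 1/2 ∨ 1/4 = 1/2
¬(v ⊃ u) ∨ ((w ∨ v) ∨ (w ⊃ v)) = 1 ∨ 1/2 = 1
((u ⊃ v) ∨ (v ∧ u)) ∧ (¬(v ⊃ u) ∨ ((w ∨ v) ∨ (w ⊃ v))) = 1 ∧ 1 = 1
u ⊃ v = 0 ⊃ 1/4 = 1
¬(u ⊃ v) = ¬1 = 0
w ∨ v = 1/2 ∨ 1/4 = 1/2
w ⊃ v = 1/2 ⊃ 1/4 = 1/4
(w ∨ v) ∨ (w ⊃ v) = 1/2 ∨ 1/4 = 1/2
¬(u ⊃ v) ∨ ((w ∨ v) ∨ (w ⊃ v)) = 0 ∨ 1/2 = 1/2
u ⊃ v = 0 ⊃ 1/4 = 1
v ∧ u = 1/4 ∧ 0 = 0
(u ⊃ v) ∨ (v ∧ u) = 1 ∨ 0 = 1
(¬(u ⊃ v) ∨ ((w ∨ v) ∨ (w ⊃ v))) ∧ ((u ⊃ v) ∨ (v ∧ u)) = 1/2 ∧ 1 = 1/2
(((u ⊃ v) ∨ (v ∧ u)) ∧ (¬(v ⊃ u) ∨ ((w ∨ v) ∨ (w ⊃ v)))) ⊃ ((¬(u ⊃ v) ∨ ((w ∨ v) ∨ (w ⊃ v))) ∧ ((u ⊃ v) ∨ (v ∧ u))) = 1 ⊃ 1/2 = 1/2
This gives 1/2 ≠ 1.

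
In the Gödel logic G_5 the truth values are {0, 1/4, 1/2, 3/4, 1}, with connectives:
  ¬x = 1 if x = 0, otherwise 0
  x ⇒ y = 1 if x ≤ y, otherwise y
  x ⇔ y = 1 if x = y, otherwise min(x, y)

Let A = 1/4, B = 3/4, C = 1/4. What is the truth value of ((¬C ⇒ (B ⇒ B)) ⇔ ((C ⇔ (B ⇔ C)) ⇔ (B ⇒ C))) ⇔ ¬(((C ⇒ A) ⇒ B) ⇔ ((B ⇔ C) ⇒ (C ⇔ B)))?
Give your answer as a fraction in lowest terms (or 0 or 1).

0

¬C = ¬1/4 = 0
B ⇒ B = 3/4 ⇒ 3/4 = 1
¬C ⇒ (B ⇒ B) = 0 ⇒ 1 = 1
B ⇔ C = 3/4 ⇔ 1/4 = 1/4
C ⇔ (B ⇔ C) = 1/4 ⇔ 1/4 = 1
B ⇒ C = 3/4 ⇒ 1/4 = 1/4
(C ⇔ (B ⇔ C)) ⇔ (B ⇒ C) = 1 ⇔ 1/4 = 1/4
(¬C ⇒ (B ⇒ B)) ⇔ ((C ⇔ (B ⇔ C)) ⇔ (B ⇒ C)) = 1 ⇔ 1/4 = 1/4
C ⇒ A = 1/4 ⇒ 1/4 = 1
(C ⇒ A) ⇒ B = 1 ⇒ 3/4 = 3/4
B ⇔ C = 3/4 ⇔ 1/4 = 1/4
C ⇔ B = 1/4 ⇔ 3/4 = 1/4
(B ⇔ C) ⇒ (C ⇔ B) = 1/4 ⇒ 1/4 = 1
((C ⇒ A) ⇒ B) ⇔ ((B ⇔ C) ⇒ (C ⇔ B)) = 3/4 ⇔ 1 = 3/4
¬(((C ⇒ A) ⇒ B) ⇔ ((B ⇔ C) ⇒ (C ⇔ B))) = ¬3/4 = 0
((¬C ⇒ (B ⇒ B)) ⇔ ((C ⇔ (B ⇔ C)) ⇔ (B ⇒ C))) ⇔ ¬(((C ⇒ A) ⇒ B) ⇔ ((B ⇔ C) ⇒ (C ⇔ B))) = 1/4 ⇔ 0 = 0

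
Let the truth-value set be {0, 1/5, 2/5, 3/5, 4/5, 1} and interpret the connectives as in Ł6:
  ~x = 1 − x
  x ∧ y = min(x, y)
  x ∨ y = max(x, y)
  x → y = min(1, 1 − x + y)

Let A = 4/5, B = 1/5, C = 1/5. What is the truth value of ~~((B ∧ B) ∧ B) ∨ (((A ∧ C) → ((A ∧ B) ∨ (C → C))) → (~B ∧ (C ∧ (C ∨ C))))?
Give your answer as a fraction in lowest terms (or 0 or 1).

1/5

B ∧ B = 1/5 ∧ 1/5 = 1/5
(B ∧ B) ∧ B = 1/5 ∧ 1/5 = 1/5
~((B ∧ B) ∧ B) = ~1/5 = 4/5
~~((B ∧ B) ∧ B) = ~4/5 = 1/5
A ∧ C = 4/5 ∧ 1/5 = 1/5
A ∧ B = 4/5 ∧ 1/5 = 1/5
C → C = 1/5 → 1/5 = 1
(A ∧ B) ∨ (C → C) = 1/5 ∨ 1 = 1
(A ∧ C) → ((A ∧ B) ∨ (C → C)) = 1/5 → 1 = 1
~B = ~1/5 = 4/5
C ∨ C = 1/5 ∨ 1/5 = 1/5
C ∧ (C ∨ C) = 1/5 ∧ 1/5 = 1/5
~B ∧ (C ∧ (C ∨ C)) = 4/5 ∧ 1/5 = 1/5
((A ∧ C) → ((A ∧ B) ∨ (C → C))) → (~B ∧ (C ∧ (C ∨ C))) = 1 → 1/5 = 1/5
~~((B ∧ B) ∧ B) ∨ (((A ∧ C) → ((A ∧ B) ∨ (C → C))) → (~B ∧ (C ∧ (C ∨ C)))) = 1/5 ∨ 1/5 = 1/5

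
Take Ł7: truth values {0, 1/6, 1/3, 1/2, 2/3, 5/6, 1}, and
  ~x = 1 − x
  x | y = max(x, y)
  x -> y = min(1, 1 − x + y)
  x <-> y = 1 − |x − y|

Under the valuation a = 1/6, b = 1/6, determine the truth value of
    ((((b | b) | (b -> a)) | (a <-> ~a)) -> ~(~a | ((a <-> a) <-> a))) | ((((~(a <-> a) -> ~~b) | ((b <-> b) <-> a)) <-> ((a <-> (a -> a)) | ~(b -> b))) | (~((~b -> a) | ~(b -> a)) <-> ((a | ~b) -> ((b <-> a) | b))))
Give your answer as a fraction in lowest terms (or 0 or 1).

2/3

b | b = 1/6 | 1/6 = 1/6
b -> a = 1/6 -> 1/6 = 1
(b | b) | (b -> a) = 1/6 | 1 = 1
~a = ~1/6 = 5/6
a <-> ~a = 1/6 <-> 5/6 = 1/3
((b | b) | (b -> a)) | (a <-> ~a) = 1 | 1/3 = 1
~a = ~1/6 = 5/6
a <-> a = 1/6 <-> 1/6 = 1
(a <-> a) <-> a = 1 <-> 1/6 = 1/6
~a | ((a <-> a) <-> a) = 5/6 | 1/6 = 5/6
~(~a | ((a <-> a) <-> a)) = ~5/6 = 1/6
(((b | b) | (b -> a)) | (a <-> ~a)) -> ~(~a | ((a <-> a) <-> a)) = 1 -> 1/6 = 1/6
a <-> a = 1/6 <-> 1/6 = 1
~(a <-> a) = ~1 = 0
~b = ~1/6 = 5/6
~~b = ~5/6 = 1/6
~(a <-> a) -> ~~b = 0 -> 1/6 = 1
b <-> b = 1/6 <-> 1/6 = 1
(b <-> b) <-> a = 1 <-> 1/6 = 1/6
(~(a <-> a) -> ~~b) | ((b <-> b) <-> a) = 1 | 1/6 = 1
a -> a = 1/6 -> 1/6 = 1
a <-> (a -> a) = 1/6 <-> 1 = 1/6
b -> b = 1/6 -> 1/6 = 1
~(b -> b) = ~1 = 0
(a <-> (a -> a)) | ~(b -> b) = 1/6 | 0 = 1/6
((~(a <-> a) -> ~~b) | ((b <-> b) <-> a)) <-> ((a <-> (a -> a)) | ~(b -> b)) = 1 <-> 1/6 = 1/6
~b = ~1/6 = 5/6
~b -> a = 5/6 -> 1/6 = 1/3
b -> a = 1/6 -> 1/6 = 1
~(b -> a) = ~1 = 0
(~b -> a) | ~(b -> a) = 1/3 | 0 = 1/3
~((~b -> a) | ~(b -> a)) = ~1/3 = 2/3
~b = ~1/6 = 5/6
a | ~b = 1/6 | 5/6 = 5/6
b <-> a = 1/6 <-> 1/6 = 1
(b <-> a) | b = 1 | 1/6 = 1
(a | ~b) -> ((b <-> a) | b) = 5/6 -> 1 = 1
~((~b -> a) | ~(b -> a)) <-> ((a | ~b) -> ((b <-> a) | b)) = 2/3 <-> 1 = 2/3
(((~(a <-> a) -> ~~b) | ((b <-> b) <-> a)) <-> ((a <-> (a -> a)) | ~(b -> b))) | (~((~b -> a) | ~(b -> a)) <-> ((a | ~b) -> ((b <-> a) | b))) = 1/6 | 2/3 = 2/3
((((b | b) | (b -> a)) | (a <-> ~a)) -> ~(~a | ((a <-> a) <-> a))) | ((((~(a <-> a) -> ~~b) | ((b <-> b) <-> a)) <-> ((a <-> (a -> a)) | ~(b -> b))) | (~((~b -> a) | ~(b -> a)) <-> ((a | ~b) -> ((b <-> a) | b)))) = 1/6 | 2/3 = 2/3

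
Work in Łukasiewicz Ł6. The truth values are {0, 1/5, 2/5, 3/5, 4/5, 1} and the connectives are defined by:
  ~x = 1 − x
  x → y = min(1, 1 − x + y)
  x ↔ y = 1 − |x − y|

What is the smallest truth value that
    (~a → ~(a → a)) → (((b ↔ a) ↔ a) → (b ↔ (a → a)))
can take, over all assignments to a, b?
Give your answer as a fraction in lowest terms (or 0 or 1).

3/5

Take a = 3/5, b = 0:
~a = ~3/5 = 2/5
a → a = 3/5 → 3/5 = 1
~(a → a) = ~1 = 0
~a → ~(a → a) = 2/5 → 0 = 3/5
b ↔ a = 0 ↔ 3/5 = 2/5
(b ↔ a) ↔ a = 2/5 ↔ 3/5 = 4/5
a → a = 3/5 → 3/5 = 1
b ↔ (a → a) = 0 ↔ 1 = 0
((b ↔ a) ↔ a) → (b ↔ (a → a)) = 4/5 → 0 = 1/5
(~a → ~(a → a)) → (((b ↔ a) ↔ a) → (b ↔ (a → a))) = 3/5 → 1/5 = 3/5
No assignment yields a value below 3/5, so this is the minimum.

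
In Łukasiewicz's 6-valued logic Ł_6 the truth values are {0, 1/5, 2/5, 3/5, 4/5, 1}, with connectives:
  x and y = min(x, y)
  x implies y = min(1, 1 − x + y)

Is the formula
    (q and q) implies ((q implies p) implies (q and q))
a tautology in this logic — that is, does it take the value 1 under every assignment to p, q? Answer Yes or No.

At p = 2/5, q = 0, for instance:
q and q = 0 and 0 = 0
q implies p = 0 implies 2/5 = 1
(q implies p) implies (q and q) = 1 implies 0 = 0
(q and q) implies ((q implies p) implies (q and q)) = 0 implies 0 = 1
and checking the remaining 35 assignments likewise gives ≥ 1 in every case.

Yes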